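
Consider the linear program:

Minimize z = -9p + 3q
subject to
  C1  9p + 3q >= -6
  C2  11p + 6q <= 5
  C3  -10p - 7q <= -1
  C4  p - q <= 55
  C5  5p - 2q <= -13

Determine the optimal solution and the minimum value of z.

p = -17/13, q = 42/13, minimum z = 279/13

Vertices and z = -9p + 3q:
  (-17/7, 37/7) → z = 264/7
  (-17/11, 29/11) → z = 240/11
  (-17/13, 42/13) → z = 279/13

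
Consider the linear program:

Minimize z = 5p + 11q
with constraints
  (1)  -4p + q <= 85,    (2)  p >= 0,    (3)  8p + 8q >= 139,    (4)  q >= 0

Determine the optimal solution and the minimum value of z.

p = 139/8, q = 0, minimum z = 695/8

Corner points and z = 5p + 11q:
  (0, 85) → z = 935
  (0, 139/8) → z = 1529/8
  (139/8, 0) → z = 695/8
The feasible region is unbounded (it extends along (1, 4), (1, 0)), but z strictly increases along every unbounded feasible direction, so there is no improving ray and the minimum is attained at a vertex.

At the optimal vertex, 8p + 8q = 139 and q = 0.
Solving simultaneously gives p = 139/8, q = 0.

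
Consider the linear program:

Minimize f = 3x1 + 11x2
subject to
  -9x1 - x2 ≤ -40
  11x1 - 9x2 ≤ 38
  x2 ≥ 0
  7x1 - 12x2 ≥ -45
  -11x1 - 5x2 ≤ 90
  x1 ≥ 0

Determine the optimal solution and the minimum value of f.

Corner points and f = 3x1 + 11x2:
  (199/46, 49/46) → f = 568/23
  (87/23, 137/23) → f = 1768/23
  (287/23, 761/69) → f = 10954/69

The optimum lies where -9x1 - x2 = -40 and 11x1 - 9x2 = 38.
Solving simultaneously gives x1 = 199/46, x2 = 49/46.

x1 = 199/46, x2 = 49/46, minimum f = 568/23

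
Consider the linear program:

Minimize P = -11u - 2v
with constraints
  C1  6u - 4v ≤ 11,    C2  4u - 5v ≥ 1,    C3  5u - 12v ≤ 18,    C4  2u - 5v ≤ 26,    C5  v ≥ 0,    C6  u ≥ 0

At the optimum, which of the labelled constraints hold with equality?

C1 and C2

Vertices and P = -11u - 2v:
  (51/14, 19/7) → P = -91/2
  (11/6, 0) → P = -121/6
  (1/4, 0) → P = -11/4

The minimum is at (51/14, 19/7). Substituting into each constraint, equality holds for C1 and C2; the remaining constraints have slack.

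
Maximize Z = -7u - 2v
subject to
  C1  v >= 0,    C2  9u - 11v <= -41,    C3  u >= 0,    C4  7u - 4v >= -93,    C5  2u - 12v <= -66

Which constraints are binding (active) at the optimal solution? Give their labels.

Feasible corners and Z = -7u - 2v:
  (117/43, 256/43) → Z = -1331/43
  (0, 93/4) → Z = -93/2
  (0, 11/2) → Z = -11
The feasible region is unbounded (it extends along (11, 9), (4, 7)), but Z strictly decreases along every unbounded feasible direction, so there is no improving ray and the maximum is attained at a vertex.

The maximum is at (0, 11/2). Substituting into each constraint, equality holds for C3 and C5; the remaining constraints have slack.

C3 and C5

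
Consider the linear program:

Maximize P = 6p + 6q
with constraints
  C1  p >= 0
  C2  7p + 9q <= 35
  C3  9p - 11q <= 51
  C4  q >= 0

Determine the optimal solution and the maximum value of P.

Vertices and P = 6p + 6q:
  (0, 35/9) → P = 70/3
  (0, 0) → P = 0
  (5, 0) → P = 30

The binding constraints are 7p + 9q = 35 and q = 0.
Solving simultaneously gives p = 5, q = 0.

p = 5, q = 0, maximum P = 30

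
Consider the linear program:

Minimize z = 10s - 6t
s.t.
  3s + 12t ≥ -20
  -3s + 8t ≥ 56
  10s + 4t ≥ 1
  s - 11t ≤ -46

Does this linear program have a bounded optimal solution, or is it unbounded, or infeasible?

unbounded

From the feasible point (-54/23, 563/92), moving in the direction (-4, 10) keeps every constraint satisfied while z decreases without bound.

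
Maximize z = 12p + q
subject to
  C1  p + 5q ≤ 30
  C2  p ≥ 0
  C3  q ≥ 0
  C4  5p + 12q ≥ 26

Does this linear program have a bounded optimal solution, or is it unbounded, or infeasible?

bounded optimum

Extreme points and z = 12p + q:
  (0, 6) → z = 6
  (30, 0) → z = 360
  (0, 13/6) → z = 13/6
  (26/5, 0) → z = 312/5
The feasible region has finitely many vertices and no improving ray; the maximum is 360 at (30, 0).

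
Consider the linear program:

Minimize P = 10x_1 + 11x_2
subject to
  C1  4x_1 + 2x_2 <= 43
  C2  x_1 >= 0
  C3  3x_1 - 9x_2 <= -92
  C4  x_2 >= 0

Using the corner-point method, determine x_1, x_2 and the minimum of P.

x_1 = 0, x_2 = 92/9, minimum P = 1012/9

Extreme points and P = 10x_1 + 11x_2:
  (0, 43/2) → P = 473/2
  (29/6, 71/6) → P = 357/2
  (0, 92/9) → P = 1012/9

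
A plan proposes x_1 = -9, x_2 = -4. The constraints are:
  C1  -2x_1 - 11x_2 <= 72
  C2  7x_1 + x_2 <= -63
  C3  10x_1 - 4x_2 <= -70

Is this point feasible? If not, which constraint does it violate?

C1: 62 ≤ 72 ✓
C2: -67 ≤ -63 ✓
C3: -74 ≤ -70 ✓

feasible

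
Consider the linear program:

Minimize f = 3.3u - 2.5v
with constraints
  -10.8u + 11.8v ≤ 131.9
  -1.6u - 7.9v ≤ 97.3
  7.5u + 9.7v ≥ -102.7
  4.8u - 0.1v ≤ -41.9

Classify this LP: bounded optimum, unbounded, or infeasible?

bounded optimum

Corner points and f = 3.3u - 2.5v:
  (-83043/6442, -3997/6442) → f = -1320247/32210
  (-16041/1852, 1505/463) → f = -679853/18520
  (-13890/1577, -5957/1577) → f = -61889/3154
The feasible region has finitely many vertices and no improving ray; the minimum is -1320247/32210 at (-83043/6442, -3997/6442).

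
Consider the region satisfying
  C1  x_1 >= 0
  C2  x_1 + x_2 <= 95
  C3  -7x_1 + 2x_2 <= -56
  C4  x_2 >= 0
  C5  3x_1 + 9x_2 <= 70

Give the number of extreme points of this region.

3

The feasible vertices (each the meet of two boundaries and inside every other half-plane) are:
  (8, 0)
  (28/3, 14/3)
  (70/3, 0)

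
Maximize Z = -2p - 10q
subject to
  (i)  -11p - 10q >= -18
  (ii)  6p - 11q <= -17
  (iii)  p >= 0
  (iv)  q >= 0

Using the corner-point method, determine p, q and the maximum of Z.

p = 0, q = 17/11, maximum Z = -170/11

Extreme points and Z = -2p - 10q:
  (28/181, 295/181) → Z = -3006/181
  (0, 9/5) → Z = -18
  (0, 17/11) → Z = -170/11

The binding constraints are 6p - 11q = -17 and p = 0.
Solving simultaneously gives p = 0, q = 17/11.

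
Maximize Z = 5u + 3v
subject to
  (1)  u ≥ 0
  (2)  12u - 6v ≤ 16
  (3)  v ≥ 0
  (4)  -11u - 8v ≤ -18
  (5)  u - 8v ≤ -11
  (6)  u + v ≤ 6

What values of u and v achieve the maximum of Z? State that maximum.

Corner points and Z = 5u + 3v:
  (0, 9/4) → Z = 27/4
  (0, 6) → Z = 18
  (97/45, 74/45) → Z = 707/45
  (26/9, 28/9) → Z = 214/9
  (7/12, 139/96) → Z = 697/96

u = 26/9, v = 28/9, maximum Z = 214/9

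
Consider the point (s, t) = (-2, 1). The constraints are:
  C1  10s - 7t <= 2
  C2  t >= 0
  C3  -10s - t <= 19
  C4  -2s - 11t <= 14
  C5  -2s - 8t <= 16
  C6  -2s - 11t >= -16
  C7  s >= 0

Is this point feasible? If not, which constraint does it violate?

not feasible — violates C7

Constraint C7: s = -2, which is not ≥ 0. All other constraints are satisfied.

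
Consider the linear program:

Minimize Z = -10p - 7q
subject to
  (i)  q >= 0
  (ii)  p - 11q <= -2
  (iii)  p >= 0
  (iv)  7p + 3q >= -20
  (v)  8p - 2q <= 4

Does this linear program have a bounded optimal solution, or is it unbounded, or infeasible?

From the feasible point (0, 2/11), moving in the direction (0, 1) keeps every constraint satisfied while Z decreases without bound.

unbounded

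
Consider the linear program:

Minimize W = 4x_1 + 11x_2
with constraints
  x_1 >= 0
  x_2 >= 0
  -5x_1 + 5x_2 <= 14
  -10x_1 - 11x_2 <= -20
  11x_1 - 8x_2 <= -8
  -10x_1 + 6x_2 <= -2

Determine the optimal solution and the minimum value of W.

The binding constraints are 11x_1 - 8x_2 = -8 and -10x_1 + 6x_2 = -2.
Solving simultaneously gives x_1 = 32/7, x_2 = 51/7.

x_1 = 32/7, x_2 = 51/7, minimum W = 689/7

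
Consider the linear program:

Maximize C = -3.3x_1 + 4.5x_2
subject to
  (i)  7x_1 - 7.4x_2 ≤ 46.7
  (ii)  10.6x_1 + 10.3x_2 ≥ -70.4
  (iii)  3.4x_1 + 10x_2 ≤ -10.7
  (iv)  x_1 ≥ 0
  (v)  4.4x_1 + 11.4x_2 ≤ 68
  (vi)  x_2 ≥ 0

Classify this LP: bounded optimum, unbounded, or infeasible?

infeasible

The boundaries 7x_1 - 7.4x_2 = 46.7 and 3.4x_1 + 10x_2 = -10.7 meet at (19391/4758, -5842/2379), but that point violates x_2 ≥ 0. Every candidate vertex is excluded by some other constraint, so the feasible region is empty.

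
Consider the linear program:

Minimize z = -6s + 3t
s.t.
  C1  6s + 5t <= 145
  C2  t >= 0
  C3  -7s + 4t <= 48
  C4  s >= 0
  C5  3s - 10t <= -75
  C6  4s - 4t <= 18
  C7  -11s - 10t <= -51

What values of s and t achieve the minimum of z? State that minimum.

s = 43/3, t = 59/5, minimum z = -253/5

Vertices and z = -6s + 3t:
  (340/59, 1303/59) → z = 1869/59
  (43/3, 59/5) → z = -253/5
  (0, 12) → z = 36
  (0, 15/2) → z = 45/2

The optimum lies where 6s + 5t = 145 and 3s - 10t = -75.
Solving simultaneously gives s = 43/3, t = 59/5.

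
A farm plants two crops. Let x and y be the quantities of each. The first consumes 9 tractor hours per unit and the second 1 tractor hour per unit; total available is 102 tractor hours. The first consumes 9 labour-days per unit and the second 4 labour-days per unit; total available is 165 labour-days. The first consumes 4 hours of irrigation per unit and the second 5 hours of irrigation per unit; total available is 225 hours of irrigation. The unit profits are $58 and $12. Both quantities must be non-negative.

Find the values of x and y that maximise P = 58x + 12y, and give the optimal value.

x = 9, y = 21, maximum P = 774

Corner points and P = 58x + 12y:
  (0, 0) → P = 0
  (0, 165/4) → P = 495
  (34/3, 0) → P = 1972/3
  (9, 21) → P = 774

The optimum lies where 9x + y = 102 and 9x + 4y = 165.
Solving simultaneously gives x = 9, y = 21.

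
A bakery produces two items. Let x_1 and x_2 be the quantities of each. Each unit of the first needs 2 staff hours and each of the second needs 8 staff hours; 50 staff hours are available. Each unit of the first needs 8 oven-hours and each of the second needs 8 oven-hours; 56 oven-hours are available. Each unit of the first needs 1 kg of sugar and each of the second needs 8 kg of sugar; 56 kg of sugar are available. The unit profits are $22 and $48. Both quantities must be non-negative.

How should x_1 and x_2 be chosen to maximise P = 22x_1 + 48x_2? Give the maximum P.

x_1 = 1, x_2 = 6, maximum P = 310

Vertices and P = 22x_1 + 48x_2:
  (0, 0) → P = 0
  (0, 25/4) → P = 300
  (7, 0) → P = 154
  (1, 6) → P = 310

At the optimal vertex, 2x_1 + 8x_2 = 50 and 8x_1 + 8x_2 = 56.
Solving simultaneously gives x_1 = 1, x_2 = 6.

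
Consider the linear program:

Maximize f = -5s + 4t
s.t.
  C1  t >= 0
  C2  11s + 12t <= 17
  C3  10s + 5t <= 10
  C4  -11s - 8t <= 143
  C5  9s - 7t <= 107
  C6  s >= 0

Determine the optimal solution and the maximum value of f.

s = 0, t = 17/12, maximum f = 17/3

Vertices and f = -5s + 4t:
  (1, 0) → f = -5
  (0, 0) → f = 0
  (7/13, 12/13) → f = 1
  (0, 17/12) → f = 17/3

The optimum lies where 11s + 12t = 17 and s = 0.
Solving simultaneously gives s = 0, t = 17/12.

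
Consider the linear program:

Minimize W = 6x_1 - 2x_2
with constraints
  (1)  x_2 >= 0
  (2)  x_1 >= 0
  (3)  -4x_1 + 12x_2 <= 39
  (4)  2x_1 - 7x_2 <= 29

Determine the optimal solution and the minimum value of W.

Feasible corners and W = 6x_1 - 2x_2:
  (0, 0) → W = 0
  (29/2, 0) → W = 87
  (0, 13/4) → W = -13/2
The feasible region is unbounded (it extends along (3, 1), (7, 2)), but W strictly increases along every unbounded feasible direction, so there is no improving ray and the minimum is attained at a vertex.

The optimum lies where x_1 = 0 and -4x_1 + 12x_2 = 39.
Solving simultaneously gives x_1 = 0, x_2 = 13/4.

x_1 = 0, x_2 = 13/4, minimum W = -13/2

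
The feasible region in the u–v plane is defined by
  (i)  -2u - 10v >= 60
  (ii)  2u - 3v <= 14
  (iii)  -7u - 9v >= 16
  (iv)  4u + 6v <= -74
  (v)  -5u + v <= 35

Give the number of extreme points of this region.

The feasible vertices (each the meet of two boundaries and inside every other half-plane) are:
  (-23/4, -17/2)
  (-119/13, -140/13)
  (-142/17, -115/17)

3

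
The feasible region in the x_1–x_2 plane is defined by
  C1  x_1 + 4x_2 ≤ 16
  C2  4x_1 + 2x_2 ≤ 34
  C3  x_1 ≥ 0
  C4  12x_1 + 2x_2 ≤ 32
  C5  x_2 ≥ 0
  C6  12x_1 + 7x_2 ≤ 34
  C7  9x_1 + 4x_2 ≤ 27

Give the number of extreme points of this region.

5

Of the 21 pairwise boundary intersections, those satisfying every inequality are:
  (0, 4)
  (24/41, 158/41)
  (0, 0)
  (8/3, 0)
  (13/5, 2/5)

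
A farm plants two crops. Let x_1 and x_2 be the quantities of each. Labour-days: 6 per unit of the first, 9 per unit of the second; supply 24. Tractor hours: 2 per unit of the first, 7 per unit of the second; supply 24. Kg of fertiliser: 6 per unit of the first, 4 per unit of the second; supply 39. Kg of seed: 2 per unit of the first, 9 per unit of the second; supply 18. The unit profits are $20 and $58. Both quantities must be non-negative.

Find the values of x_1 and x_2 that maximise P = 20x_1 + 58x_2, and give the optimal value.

x_1 = 3/2, x_2 = 5/3, maximum P = 380/3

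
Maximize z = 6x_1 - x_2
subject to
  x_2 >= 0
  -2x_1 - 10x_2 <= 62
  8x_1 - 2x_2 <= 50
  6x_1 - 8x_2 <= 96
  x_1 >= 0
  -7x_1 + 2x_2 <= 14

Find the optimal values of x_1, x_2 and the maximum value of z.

x_1 = 64, x_2 = 231, maximum z = 153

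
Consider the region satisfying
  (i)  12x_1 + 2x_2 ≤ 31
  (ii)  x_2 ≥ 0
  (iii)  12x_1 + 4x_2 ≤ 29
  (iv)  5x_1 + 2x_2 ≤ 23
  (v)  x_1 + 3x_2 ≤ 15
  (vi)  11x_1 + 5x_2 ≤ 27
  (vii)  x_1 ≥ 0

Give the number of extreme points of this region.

5

The feasible vertices (each the meet of two boundaries and inside every other half-plane) are:
  (29/12, 0)
  (0, 0)
  (37/16, 5/16)
  (3/14, 69/14)
  (0, 5)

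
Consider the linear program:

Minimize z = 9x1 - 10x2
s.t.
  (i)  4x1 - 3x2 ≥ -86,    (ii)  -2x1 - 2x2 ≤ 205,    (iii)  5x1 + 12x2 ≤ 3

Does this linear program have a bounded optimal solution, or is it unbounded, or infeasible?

bounded optimum

Corner points and z = 9x1 - 10x2:
  (-787/14, -324/7) → z = -603/14
  (-341/21, 442/63) → z = -13627/63
The feasible region has finitely many vertices and no improving ray; the minimum is -13627/63 at (-341/21, 442/63).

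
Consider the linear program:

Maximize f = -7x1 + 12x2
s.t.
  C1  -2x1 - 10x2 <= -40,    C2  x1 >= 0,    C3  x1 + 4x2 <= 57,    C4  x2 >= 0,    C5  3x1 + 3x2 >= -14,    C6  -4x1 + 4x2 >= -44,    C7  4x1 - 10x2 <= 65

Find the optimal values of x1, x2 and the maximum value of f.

x1 = 0, x2 = 57/4, maximum f = 171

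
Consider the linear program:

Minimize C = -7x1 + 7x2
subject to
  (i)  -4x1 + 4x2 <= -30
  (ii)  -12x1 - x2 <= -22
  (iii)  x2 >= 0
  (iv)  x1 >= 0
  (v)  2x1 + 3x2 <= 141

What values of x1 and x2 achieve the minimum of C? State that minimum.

The binding constraints are x2 = 0 and 2x1 + 3x2 = 141.
Solving simultaneously gives x1 = 141/2, x2 = 0.

x1 = 141/2, x2 = 0, minimum C = -987/2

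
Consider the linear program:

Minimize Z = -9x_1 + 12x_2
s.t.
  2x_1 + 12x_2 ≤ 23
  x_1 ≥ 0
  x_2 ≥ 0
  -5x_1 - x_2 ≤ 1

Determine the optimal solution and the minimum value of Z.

Feasible corners and Z = -9x_1 + 12x_2:
  (0, 23/12) → Z = 23
  (23/2, 0) → Z = -207/2
  (0, 0) → Z = 0

x_1 = 23/2, x_2 = 0, minimum Z = -207/2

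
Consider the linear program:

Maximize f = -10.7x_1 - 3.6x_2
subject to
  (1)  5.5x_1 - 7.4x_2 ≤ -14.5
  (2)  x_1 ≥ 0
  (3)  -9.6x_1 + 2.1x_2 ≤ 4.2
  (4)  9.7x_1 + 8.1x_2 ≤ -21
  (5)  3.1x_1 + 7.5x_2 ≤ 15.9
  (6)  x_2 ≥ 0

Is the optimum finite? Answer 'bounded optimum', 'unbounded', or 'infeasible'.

infeasible

The boundaries 5.5x_1 - 7.4x_2 = -14.5 and x_1 = 0 meet at (0, 145/74), but that point violates 9.7x_1 + 8.1x_2 ≤ -21. Every candidate vertex is excluded by some other constraint, so the feasible region is empty.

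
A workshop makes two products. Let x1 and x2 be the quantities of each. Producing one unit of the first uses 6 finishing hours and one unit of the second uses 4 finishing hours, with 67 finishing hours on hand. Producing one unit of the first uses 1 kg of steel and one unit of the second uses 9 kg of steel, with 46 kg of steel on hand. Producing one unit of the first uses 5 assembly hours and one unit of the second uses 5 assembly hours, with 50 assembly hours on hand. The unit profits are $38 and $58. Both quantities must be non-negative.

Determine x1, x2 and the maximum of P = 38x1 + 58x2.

x1 = 11/2, x2 = 9/2, maximum P = 470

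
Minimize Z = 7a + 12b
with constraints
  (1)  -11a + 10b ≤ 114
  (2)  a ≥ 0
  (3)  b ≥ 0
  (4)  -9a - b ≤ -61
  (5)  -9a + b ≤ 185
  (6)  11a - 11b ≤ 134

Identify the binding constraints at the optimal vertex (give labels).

Extreme points and Z = 7a + 12b:
  (496/101, 1697/101) → Z = 236
  (61/9, 0) → Z = 427/9
  (134/11, 0) → Z = 938/11
The feasible region is unbounded (it extends along (10, 11), (1, 1)), but Z strictly increases along every unbounded feasible direction, so there is no improving ray and the minimum is attained at a vertex.

The minimum is at (61/9, 0). Substituting into each constraint, equality holds for (3) and (4); the remaining constraints have slack.

(3) and (4)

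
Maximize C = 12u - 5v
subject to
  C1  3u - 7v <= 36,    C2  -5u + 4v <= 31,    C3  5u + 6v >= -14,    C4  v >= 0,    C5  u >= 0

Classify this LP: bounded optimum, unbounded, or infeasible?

unbounded

From the feasible point (12, 0), moving in the direction (7, 3) keeps every constraint satisfied while C increases without bound.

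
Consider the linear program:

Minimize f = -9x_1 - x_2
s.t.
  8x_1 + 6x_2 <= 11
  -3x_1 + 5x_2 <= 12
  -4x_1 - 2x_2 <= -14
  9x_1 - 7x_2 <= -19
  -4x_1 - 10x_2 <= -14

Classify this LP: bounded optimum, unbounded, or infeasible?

The boundaries -3x_1 + 5x_2 = 12 and 9x_1 - 7x_2 = -19 meet at (-11/24, 17/8), but that point violates -4x_1 - 2x_2 ≤ -14. Every candidate vertex is excluded by some other constraint, so the feasible region is empty.

infeasible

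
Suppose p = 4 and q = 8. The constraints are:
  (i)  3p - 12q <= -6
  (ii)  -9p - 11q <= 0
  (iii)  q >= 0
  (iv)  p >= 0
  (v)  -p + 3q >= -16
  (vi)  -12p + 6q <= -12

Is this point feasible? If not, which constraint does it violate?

Constraint (vi): -12p + 6q = 0, which is not ≤ -12. All other constraints are satisfied.

not feasible — violates (vi)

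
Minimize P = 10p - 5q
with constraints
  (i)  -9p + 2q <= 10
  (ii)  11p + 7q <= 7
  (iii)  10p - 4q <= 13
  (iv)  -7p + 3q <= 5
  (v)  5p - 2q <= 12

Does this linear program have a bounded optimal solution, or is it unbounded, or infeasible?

Extreme points and P = 10p - 5q:
  (-33/8, -217/16) → P = 425/16
  (-20/13, -25/13) → P = -75/13
  (119/114, -73/114) → P = 1555/114
  (-7/41, 52/41) → P = -330/41
The feasible region has finitely many vertices and no improving ray; the minimum is -330/41 at (-7/41, 52/41).

bounded optimum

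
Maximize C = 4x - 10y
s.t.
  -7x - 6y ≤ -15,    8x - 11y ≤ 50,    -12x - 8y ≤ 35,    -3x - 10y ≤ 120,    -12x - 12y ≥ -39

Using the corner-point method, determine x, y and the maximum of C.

Extreme points and C = 4x - 10y:
  (93/25, -46/25) → C = 832/25
  (-9/2, 31/4) → C = -191/2
  (343/76, -24/19) → C = 583/19

At the optimal vertex, -7x - 6y = -15 and 8x - 11y = 50.
Solving simultaneously gives x = 93/25, y = -46/25.

x = 93/25, y = -46/25, maximum C = 832/25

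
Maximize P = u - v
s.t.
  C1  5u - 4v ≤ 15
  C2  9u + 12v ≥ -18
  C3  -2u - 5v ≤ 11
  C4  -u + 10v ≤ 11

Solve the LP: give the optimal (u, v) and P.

u = 9/8, v = -75/32, maximum P = 111/32

Extreme points and P = u - v:
  (9/8, -75/32) → P = 111/32
  (97/23, 35/23) → P = 62/23
  (-52/17, 27/34) → P = -131/34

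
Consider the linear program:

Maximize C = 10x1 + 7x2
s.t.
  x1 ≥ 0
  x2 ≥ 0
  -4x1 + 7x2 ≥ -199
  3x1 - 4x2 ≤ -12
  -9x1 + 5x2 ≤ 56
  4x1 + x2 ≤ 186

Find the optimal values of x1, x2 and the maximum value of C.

Extreme points and C = 10x1 + 7x2:
  (0, 3) → C = 21
  (0, 56/5) → C = 392/5
  (732/19, 606/19) → C = 11562/19
  (874/29, 1898/29) → C = 22026/29

x1 = 874/29, x2 = 1898/29, maximum C = 22026/29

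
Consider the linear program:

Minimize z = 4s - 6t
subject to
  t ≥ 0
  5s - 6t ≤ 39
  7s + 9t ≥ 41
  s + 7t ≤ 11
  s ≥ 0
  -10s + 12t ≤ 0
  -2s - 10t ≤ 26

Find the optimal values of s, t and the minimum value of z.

Corner points and z = 4s - 6t:
  (39/5, 0) → z = 156/5
  (41/7, 0) → z = 164/7
  (339/41, 16/41) → z = 1260/41
  (47/10, 9/10) → z = 67/5

The binding constraints are 7s + 9t = 41 and s + 7t = 11.
Solving simultaneously gives s = 47/10, t = 9/10.

s = 47/10, t = 9/10, minimum z = 67/5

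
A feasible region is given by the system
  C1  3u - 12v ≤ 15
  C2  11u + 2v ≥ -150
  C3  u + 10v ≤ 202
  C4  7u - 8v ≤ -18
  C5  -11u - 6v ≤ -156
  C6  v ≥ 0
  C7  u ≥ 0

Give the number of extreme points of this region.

3

Intersecting each pair of boundary lines and keeping only the points that satisfy every inequality leaves:
  (718/39, 716/39)
  (87/26, 1033/52)
  (114/13, 129/13)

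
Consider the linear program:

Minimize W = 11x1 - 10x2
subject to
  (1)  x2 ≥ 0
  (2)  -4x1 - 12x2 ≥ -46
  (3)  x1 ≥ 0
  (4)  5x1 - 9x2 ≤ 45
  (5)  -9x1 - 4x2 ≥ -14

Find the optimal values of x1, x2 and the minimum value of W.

x1 = 0, x2 = 7/2, minimum W = -35

Extreme points and W = 11x1 - 10x2:
  (0, 0) → W = 0
  (14/9, 0) → W = 154/9
  (0, 7/2) → W = -35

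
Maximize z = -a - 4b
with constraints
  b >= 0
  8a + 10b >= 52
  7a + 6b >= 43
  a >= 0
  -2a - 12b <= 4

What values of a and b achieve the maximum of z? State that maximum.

Corner points and z = -a - 4b:
  (13/2, 0) → z = -13/2
  (59/11, 10/11) → z = -9
  (0, 43/6) → z = -86/3
The feasible region is unbounded (it extends along (0, 1), (1, 0)), but z strictly decreases along every unbounded feasible direction, so there is no improving ray and the maximum is attained at a vertex.

At the optimal vertex, b = 0 and 8a + 10b = 52.
Solving simultaneously gives a = 13/2, b = 0.

a = 13/2, b = 0, maximum z = -13/2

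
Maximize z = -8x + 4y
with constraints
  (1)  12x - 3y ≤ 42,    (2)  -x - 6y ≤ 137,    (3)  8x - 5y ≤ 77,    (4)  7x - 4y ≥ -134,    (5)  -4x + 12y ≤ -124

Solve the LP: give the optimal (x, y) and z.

Extreme points and z = -8x + 4y:
  (-7/12, -49/3) → z = -182/3
  (1, -10) → z = -48
  (-223/53, -1173/53) → z = -2908/53
  (-25, -56/3) → z = 376/3

At the optimal vertex, -x - 6y = 137 and -4x + 12y = -124.
Solving simultaneously gives x = -25, y = -56/3.

x = -25, y = -56/3, maximum z = 376/3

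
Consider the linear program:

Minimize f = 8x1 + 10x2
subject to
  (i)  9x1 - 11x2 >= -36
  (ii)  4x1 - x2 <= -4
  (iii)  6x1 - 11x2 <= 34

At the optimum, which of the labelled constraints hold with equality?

Feasible corners and f = 8x1 + 10x2:
  (-8/35, 108/35) → f = 1016/35
  (-70/3, -174/11) → f = -11380/33
  (-39/19, -80/19) → f = -1112/19

The minimum is at (-70/3, -174/11). Substituting into each constraint, equality holds for (i) and (iii); the remaining constraints have slack.

(i) and (iii)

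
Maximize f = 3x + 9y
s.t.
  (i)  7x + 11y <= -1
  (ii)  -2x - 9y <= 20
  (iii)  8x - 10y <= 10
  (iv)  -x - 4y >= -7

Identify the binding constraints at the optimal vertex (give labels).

Vertices and f = 3x + 9y:
  (50/79, -39/79) → f = -201/79
  (-81/17, 50/17) → f = 207/17
  (-55/46, -45/23) → f = -975/46
The feasible region is unbounded (it extends along (-9, 2), (-4, 1)), but f strictly decreases along every unbounded feasible direction, so there is no improving ray and the maximum is attained at a vertex.

The maximum is at (-81/17, 50/17). Substituting into each constraint, equality holds for (i) and (iv); the remaining constraints have slack.

(i) and (iv)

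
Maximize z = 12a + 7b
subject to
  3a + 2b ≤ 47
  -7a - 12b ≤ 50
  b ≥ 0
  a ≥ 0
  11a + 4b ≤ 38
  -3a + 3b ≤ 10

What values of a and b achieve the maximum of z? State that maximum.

Extreme points and z = 12a + 7b:
  (0, 0) → z = 0
  (38/11, 0) → z = 456/11
  (0, 10/3) → z = 70/3
  (74/45, 224/45) → z = 2456/45

The optimum lies where 11a + 4b = 38 and -3a + 3b = 10.
Solving simultaneously gives a = 74/45, b = 224/45.

a = 74/45, b = 224/45, maximum z = 2456/45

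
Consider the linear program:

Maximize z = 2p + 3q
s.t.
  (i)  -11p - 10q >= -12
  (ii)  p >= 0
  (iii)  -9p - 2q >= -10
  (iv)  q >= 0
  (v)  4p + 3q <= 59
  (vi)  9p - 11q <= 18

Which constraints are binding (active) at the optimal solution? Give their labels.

(i) and (ii)

Corner points and z = 2p + 3q:
  (0, 6/5) → z = 18/5
  (12/11, 0) → z = 24/11
  (0, 0) → z = 0

The maximum is at (0, 6/5). Substituting into each constraint, equality holds for (i) and (ii); the remaining constraints have slack.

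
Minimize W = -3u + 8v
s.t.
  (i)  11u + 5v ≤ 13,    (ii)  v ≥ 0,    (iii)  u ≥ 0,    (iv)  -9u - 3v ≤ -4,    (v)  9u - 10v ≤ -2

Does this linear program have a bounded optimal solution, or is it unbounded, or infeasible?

Vertices and W = -3u + 8v:
  (0, 13/5) → W = 104/5
  (24/31, 139/155) → W = 752/155
  (0, 4/3) → W = 32/3
  (34/117, 6/13) → W = 110/39
The feasible region has finitely many vertices and no improving ray; the minimum is 110/39 at (34/117, 6/13).

bounded optimum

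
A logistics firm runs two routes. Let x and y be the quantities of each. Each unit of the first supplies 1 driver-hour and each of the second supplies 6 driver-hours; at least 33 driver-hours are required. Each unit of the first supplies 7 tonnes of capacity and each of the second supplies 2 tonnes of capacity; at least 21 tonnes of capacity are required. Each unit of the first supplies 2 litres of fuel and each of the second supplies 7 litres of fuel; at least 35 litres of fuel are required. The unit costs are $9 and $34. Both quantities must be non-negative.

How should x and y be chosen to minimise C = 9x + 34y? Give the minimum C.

Vertices and C = 9x + 34y:
  (0, 21/2) → C = 357
  (33, 0) → C = 297
  (3/2, 21/4) → C = 192
The feasible region is unbounded (it extends along (0, 1), (1, 0)), but C strictly increases along every unbounded feasible direction, so there is no improving ray and the minimum is attained at a vertex.

At the optimal vertex, x + 6y = 33 and 7x + 2y = 21.
Solving simultaneously gives x = 3/2, y = 21/4.

x = 3/2, y = 21/4, minimum C = 192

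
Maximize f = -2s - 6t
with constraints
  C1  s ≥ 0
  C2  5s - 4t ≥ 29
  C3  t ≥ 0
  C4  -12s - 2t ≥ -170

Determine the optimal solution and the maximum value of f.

Extreme points and f = -2s - 6t:
  (29/5, 0) → f = -58/5
  (369/29, 251/29) → f = -2244/29
  (85/6, 0) → f = -85/3

s = 29/5, t = 0, maximum f = -58/5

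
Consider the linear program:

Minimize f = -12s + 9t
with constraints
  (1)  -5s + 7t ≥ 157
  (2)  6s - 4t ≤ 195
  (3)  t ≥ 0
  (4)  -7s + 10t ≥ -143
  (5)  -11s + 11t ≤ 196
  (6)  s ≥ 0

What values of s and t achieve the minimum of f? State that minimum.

Feasible corners and f = -12s + 9t:
  (1993/22, 1917/22) → f = -6663/22
  (355/22, 747/22) → f = 2463/22
  (2929/22, 3321/22) → f = -5259/22

The binding constraints are -5s + 7t = 157 and 6s - 4t = 195.
Solving simultaneously gives s = 1993/22, t = 1917/22.

s = 1993/22, t = 1917/22, minimum f = -6663/22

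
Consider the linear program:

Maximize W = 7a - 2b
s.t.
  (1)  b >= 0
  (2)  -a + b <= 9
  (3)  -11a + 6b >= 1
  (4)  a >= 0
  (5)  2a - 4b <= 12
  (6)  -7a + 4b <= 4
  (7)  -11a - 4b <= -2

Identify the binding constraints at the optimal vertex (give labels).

(3) and (6)

Corner points and W = 7a - 2b:
  (10, 37/2) → W = 33
  (4/55, 3/10) → W = -1/11
  (0, 1) → W = -2
  (0, 1/2) → W = -1

The maximum is at (10, 37/2). Substituting into each constraint, equality holds for (3) and (6); the remaining constraints have slack.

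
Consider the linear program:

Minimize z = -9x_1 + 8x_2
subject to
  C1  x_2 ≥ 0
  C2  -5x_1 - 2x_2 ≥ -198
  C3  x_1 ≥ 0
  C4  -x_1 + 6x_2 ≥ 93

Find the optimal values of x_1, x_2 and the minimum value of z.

x_1 = 501/16, x_2 = 663/32, minimum z = -1857/16

The optimum lies where -5x_1 - 2x_2 = -198 and -x_1 + 6x_2 = 93.
Solving simultaneously gives x_1 = 501/16, x_2 = 663/32.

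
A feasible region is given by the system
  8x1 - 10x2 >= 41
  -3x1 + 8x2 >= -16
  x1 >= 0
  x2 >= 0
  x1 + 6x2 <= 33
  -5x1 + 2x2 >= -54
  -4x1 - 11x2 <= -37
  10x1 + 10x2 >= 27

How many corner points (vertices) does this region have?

Of the 28 pairwise boundary intersections, those satisfying every inequality are:
  (288/29, 223/58)
  (821/128, 33/32)
  (200/17, 41/17)
  (472/65, 47/65)
  (195/16, 111/32)

5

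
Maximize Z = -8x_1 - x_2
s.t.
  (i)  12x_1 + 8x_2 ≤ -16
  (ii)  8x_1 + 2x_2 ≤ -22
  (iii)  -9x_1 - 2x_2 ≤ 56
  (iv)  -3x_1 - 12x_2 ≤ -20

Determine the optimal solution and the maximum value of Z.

x_1 = -26/3, x_2 = 11, maximum Z = 175/3

Feasible corners and Z = -8x_1 - x_2:
  (-18/5, 17/5) → Z = 127/5
  (-26/3, 11) → Z = 175/3
  (-152/45, 113/45) → Z = 1103/45
  (-356/51, 58/17) → Z = 2674/51

The binding constraints are 12x_1 + 8x_2 = -16 and -9x_1 - 2x_2 = 56.
Solving simultaneously gives x_1 = -26/3, x_2 = 11.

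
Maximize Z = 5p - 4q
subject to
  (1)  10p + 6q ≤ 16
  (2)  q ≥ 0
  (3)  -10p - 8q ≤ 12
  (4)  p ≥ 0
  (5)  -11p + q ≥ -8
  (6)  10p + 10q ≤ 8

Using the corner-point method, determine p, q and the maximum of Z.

p = 8/11, q = 0, maximum Z = 40/11

At the optimal vertex, q = 0 and -11p + q = -8.
Solving simultaneously gives p = 8/11, q = 0.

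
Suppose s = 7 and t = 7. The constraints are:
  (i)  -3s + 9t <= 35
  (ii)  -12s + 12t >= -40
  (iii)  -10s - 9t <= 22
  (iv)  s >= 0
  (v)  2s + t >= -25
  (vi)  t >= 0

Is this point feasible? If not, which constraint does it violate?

Constraint (i): -3s + 9t = 42, which is not ≤ 35. All other constraints are satisfied.

not feasible — violates (i)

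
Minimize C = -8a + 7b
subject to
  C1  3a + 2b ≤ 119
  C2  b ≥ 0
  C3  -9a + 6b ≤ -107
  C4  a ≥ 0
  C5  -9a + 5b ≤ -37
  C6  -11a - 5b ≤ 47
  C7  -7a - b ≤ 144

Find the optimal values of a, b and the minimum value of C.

Vertices and C = -8a + 7b:
  (119/3, 0) → C = -952/3
  (232/9, 125/6) → C = -1087/18
  (107/9, 0) → C = -856/9

a = 119/3, b = 0, minimum C = -952/3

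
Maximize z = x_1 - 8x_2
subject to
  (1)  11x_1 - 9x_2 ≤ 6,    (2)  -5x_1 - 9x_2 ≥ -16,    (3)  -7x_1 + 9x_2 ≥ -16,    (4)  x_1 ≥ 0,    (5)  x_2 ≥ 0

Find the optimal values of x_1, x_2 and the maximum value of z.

Feasible corners and z = x_1 - 8x_2:
  (11/8, 73/72) → z = -485/72
  (6/11, 0) → z = 6/11
  (0, 16/9) → z = -128/9
  (0, 0) → z = 0

The binding constraints are 11x_1 - 9x_2 = 6 and x_2 = 0.
Solving simultaneously gives x_1 = 6/11, x_2 = 0.

x_1 = 6/11, x_2 = 0, maximum z = 6/11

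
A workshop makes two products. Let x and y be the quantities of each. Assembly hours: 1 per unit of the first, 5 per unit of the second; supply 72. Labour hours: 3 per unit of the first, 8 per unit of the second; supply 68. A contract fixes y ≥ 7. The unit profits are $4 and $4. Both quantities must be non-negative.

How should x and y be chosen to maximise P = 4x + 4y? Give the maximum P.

x = 4, y = 7, maximum P = 44

Corner points and P = 4x + 4y:
  (0, 17/2) → P = 34
  (0, 7) → P = 28
  (4, 7) → P = 44

At the optimal vertex, 3x + 8y = 68 and y = 7.
Solving simultaneously gives x = 4, y = 7.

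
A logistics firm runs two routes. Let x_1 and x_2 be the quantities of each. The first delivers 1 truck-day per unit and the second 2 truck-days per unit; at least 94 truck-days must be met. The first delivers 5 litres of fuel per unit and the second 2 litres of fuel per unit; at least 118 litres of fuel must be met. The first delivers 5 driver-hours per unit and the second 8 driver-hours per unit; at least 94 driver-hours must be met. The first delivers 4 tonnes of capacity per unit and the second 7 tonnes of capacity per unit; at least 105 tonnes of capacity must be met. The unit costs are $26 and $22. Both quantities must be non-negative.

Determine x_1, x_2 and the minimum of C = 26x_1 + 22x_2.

Corner points and C = 26x_1 + 22x_2:
  (0, 59) → C = 1298
  (94, 0) → C = 2444
  (6, 44) → C = 1124
The feasible region is unbounded (it extends along (0, 1), (1, 0)), but C strictly increases along every unbounded feasible direction, so there is no improving ray and the minimum is attained at a vertex.

x_1 = 6, x_2 = 44, minimum C = 1124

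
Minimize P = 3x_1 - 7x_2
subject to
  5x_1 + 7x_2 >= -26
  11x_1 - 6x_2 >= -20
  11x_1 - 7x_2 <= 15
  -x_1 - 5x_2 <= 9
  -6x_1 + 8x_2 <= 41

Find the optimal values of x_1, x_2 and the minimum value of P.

Extreme points and P = 3x_1 - 7x_2:
  (-154/61, -79/61) → P = 91/61
  (43/26, 331/52) → P = -2059/52
  (6/31, -57/31) → P = 417/31
  (407/46, 541/46) → P = -1283/23

The optimum lies where 11x_1 - 7x_2 = 15 and -6x_1 + 8x_2 = 41.
Solving simultaneously gives x_1 = 407/46, x_2 = 541/46.

x_1 = 407/46, x_2 = 541/46, minimum P = -1283/23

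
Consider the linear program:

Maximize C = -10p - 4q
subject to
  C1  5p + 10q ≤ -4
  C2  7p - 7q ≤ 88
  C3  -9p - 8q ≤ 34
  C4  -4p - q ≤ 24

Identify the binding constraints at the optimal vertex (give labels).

Extreme points and C = -10p - 4q:
  (284/35, -156/35) → C = -2216/35
  (-154/25, 67/25) → C = 1272/25
  (466/119, -1030/119) → C = -540/119

The maximum is at (-154/25, 67/25). Substituting into each constraint, equality holds for C1 and C3; the remaining constraints have slack.

C1 and C3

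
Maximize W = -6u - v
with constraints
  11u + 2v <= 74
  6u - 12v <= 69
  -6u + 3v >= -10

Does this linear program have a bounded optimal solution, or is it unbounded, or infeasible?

From the feasible point (242/45, 334/45), moving in the direction (-2, 11) keeps every constraint satisfied while W increases without bound.

unbounded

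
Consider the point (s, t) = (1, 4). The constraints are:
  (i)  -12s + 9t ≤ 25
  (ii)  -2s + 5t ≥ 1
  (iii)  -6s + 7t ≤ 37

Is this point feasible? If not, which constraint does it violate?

feasible

(i): 24 ≤ 25 ✓
(ii): 18 ≥ 1 ✓
(iii): 22 ≤ 37 ✓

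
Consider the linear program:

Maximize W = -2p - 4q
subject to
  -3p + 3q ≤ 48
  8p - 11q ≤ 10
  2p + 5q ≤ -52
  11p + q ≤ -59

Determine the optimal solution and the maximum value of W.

Extreme points and W = -2p - 4q:
  (-62, -46) → W = 308
  (-132/7, -20/7) → W = 344/7
  (-261/31, -218/31) → W = 1394/31

The optimum lies where -3p + 3q = 48 and 8p - 11q = 10.
Solving simultaneously gives p = -62, q = -46.

p = -62, q = -46, maximum W = 308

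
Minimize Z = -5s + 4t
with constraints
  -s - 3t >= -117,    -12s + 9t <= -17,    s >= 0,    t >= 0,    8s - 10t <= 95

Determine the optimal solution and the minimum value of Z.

s = 1455/34, t = 841/34, minimum Z = -3911/34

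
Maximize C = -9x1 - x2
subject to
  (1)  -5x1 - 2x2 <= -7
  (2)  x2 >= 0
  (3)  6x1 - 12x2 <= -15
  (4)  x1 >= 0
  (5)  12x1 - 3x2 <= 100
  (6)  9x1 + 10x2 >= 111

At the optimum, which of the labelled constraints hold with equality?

Vertices and C = -9x1 - x2:
  (415/42, 130/21) → C = -3995/42
  (197/28, 267/56) → C = -3813/56
  (0, 111/10) → C = -111/10
The feasible region is unbounded (it extends along (0, 1), (1, 4)), but C strictly decreases along every unbounded feasible direction, so there is no improving ray and the maximum is attained at a vertex.

The maximum is at (0, 111/10). Substituting into each constraint, equality holds for (4) and (6); the remaining constraints have slack.

(4) and (6)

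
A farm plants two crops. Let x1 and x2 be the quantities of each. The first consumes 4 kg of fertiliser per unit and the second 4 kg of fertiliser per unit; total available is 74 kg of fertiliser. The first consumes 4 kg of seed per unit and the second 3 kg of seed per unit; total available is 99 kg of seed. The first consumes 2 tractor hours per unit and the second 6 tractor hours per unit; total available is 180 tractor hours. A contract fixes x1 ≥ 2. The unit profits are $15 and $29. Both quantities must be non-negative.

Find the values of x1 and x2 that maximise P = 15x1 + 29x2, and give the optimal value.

x1 = 2, x2 = 33/2, maximum P = 1017/2

Feasible corners and P = 15x1 + 29x2:
  (37/2, 0) → P = 555/2
  (2, 0) → P = 30
  (2, 33/2) → P = 1017/2

The binding constraints are 4x1 + 4x2 = 74 and x1 = 2.
Solving simultaneously gives x1 = 2, x2 = 33/2.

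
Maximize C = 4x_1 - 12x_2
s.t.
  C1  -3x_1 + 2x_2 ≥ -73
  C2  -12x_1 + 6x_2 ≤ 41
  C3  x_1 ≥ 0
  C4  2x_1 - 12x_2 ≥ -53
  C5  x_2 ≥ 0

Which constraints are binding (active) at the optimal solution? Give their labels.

Feasible corners and C = 4x_1 - 12x_2:
  (491/16, 305/32) → C = 67/8
  (73/3, 0) → C = 292/3
  (0, 53/12) → C = -53
  (0, 0) → C = 0

The maximum is at (73/3, 0). Substituting into each constraint, equality holds for C1 and C5; the remaining constraints have slack.

C1 and C5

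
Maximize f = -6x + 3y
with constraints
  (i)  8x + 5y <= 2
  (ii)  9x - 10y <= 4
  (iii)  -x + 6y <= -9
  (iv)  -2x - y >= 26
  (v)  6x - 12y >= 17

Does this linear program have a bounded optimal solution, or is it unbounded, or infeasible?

unbounded

From the feasible point (-256/29, -242/29), moving in the direction (-12, -6) keeps every constraint satisfied while f increases without bound.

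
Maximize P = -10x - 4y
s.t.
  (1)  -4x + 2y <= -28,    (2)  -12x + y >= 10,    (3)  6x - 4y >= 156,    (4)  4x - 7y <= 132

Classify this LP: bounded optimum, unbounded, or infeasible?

infeasible

The boundaries -4x + 2y = -28 and -12x + y = 10 meet at (-12/5, -94/5), but that point violates 6x - 4y ≥ 156. Every candidate vertex is excluded by some other constraint, so the feasible region is empty.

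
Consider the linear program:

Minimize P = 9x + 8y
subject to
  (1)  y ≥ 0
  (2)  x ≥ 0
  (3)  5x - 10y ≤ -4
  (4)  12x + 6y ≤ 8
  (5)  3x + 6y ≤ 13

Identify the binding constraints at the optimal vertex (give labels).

Vertices and P = 9x + 8y:
  (0, 2/5) → P = 16/5
  (0, 4/3) → P = 32/3
  (28/75, 44/75) → P = 604/75

The minimum is at (0, 2/5). Substituting into each constraint, equality holds for (2) and (3); the remaining constraints have slack.

(2) and (3)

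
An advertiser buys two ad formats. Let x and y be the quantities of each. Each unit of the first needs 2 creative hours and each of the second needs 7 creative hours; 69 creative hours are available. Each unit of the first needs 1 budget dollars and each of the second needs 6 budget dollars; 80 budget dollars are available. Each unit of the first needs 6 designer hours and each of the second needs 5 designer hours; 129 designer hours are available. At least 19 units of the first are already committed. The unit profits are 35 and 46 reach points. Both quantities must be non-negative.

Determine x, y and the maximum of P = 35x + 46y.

x = 19, y = 3, maximum P = 803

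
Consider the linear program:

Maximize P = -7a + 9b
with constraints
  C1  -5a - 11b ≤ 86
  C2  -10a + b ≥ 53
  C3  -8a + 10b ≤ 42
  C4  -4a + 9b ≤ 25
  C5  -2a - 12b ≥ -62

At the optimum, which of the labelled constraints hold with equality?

Corner points and P = -7a + 9b:
  (-669/115, -119/23) → P = -672/115
  (-661/69, -239/69) → P = 2476/69
  (-122/23, -1/23) → P = 845/23

The maximum is at (-122/23, -1/23). Substituting into each constraint, equality holds for C2 and C3; the remaining constraints have slack.

C2 and C3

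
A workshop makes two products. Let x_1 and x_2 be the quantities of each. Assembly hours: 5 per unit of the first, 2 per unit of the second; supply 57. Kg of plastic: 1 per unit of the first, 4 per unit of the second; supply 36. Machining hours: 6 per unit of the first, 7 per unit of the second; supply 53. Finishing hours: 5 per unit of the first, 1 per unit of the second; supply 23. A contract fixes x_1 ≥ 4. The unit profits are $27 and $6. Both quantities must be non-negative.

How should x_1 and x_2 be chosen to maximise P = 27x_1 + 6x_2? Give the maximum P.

Feasible corners and P = 27x_1 + 6x_2:
  (23/5, 0) → P = 621/5
  (4, 0) → P = 108
  (4, 3) → P = 126

x_1 = 4, x_2 = 3, maximum P = 126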